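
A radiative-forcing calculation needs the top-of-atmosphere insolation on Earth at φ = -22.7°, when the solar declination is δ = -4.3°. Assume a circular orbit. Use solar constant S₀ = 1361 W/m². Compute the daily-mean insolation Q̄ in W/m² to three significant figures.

cos H₀ = −tan(-22.7°) tan(-4.300°) = -0.0315, H₀ = 1.6023 rad.
Bracket: H₀ sin φ sin δ + cos φ cos δ sin H₀ = 1.6023×-0.38591×-0.07498 + 0.92254×0.99719×0.99951 = 0.046363 + 0.919497 = 0.965860.
Q̄ = (S₀/π) × [bracket] = (1361/π) × 0.965860 = 418.4 W/m².

Q̄ ≈ 418 W/m²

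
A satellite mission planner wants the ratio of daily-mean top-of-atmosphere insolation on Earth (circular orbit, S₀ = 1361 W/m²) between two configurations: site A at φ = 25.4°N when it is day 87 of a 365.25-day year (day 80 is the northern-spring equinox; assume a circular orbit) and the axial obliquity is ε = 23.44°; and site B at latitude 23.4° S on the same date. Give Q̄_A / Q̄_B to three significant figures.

Q̄_A / Q̄_B ≈ 1.05

— Configuration A (φ=+25.4°):
Solar longitude: λ_s = 360° × (87 − 80)/365.25 = 6.899°.
sin δ = sin 23.44° × sin 6.899° = 0.04778, so δ = +2.739°.
cos H₀ = −tan(+25.4°) tan(+2.739°) = -0.0227, H₀ = 1.5935 rad.
Bracket: H₀ sin φ sin δ + cos φ cos δ sin H₀ = 1.5935×0.42894×0.04778 + 0.90334×0.99886×0.99974 = 0.032658 + 0.902076 = 0.934734.
Q̄ = (S₀/π) × [bracket] = (1361/π) × 0.934734 = 404.95 W/m².
— Configuration B (φ=-23.4°):
cos H₀ = −tan(-23.4°) tan(+2.739°) = 0.0207, H₀ = 1.5501 rad.
Bracket: H₀ sin φ sin δ + cos φ cos δ sin H₀ = 1.5501×-0.39715×0.04778 + 0.91775×0.99886×0.99979 = -0.029414 + 0.916511 = 0.887097.
Q̄ = (S₀/π) × [bracket] = (1361/π) × 0.887097 = 384.31 W/m².
Ratio Q̄_A / Q̄_B = 404.95 / 384.31 = 1.054.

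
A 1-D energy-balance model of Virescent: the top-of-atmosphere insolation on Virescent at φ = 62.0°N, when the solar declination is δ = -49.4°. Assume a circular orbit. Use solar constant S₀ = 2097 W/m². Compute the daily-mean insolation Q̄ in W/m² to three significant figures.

Q̄ ≈ 0.00 W/m²

cos H₀ = −tan(+62.0°) tan(-49.400°) = 2.1943 ≥ 1 ⇒ polar night, H₀ = 0 and Q̄ = 0.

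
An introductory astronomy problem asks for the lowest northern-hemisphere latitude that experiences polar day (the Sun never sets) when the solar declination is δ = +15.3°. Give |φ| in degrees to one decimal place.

|φ| = 74.7°

Polar day requires cos H₀ = −tan φ tan δ ≤ −1, i.e. tan φ tan δ ≥ 1.
The boundary is |tan φ| · |tan δ| = 1, so |φ| = 90° − |δ| = 90° − 15.3° = 74.7° in the northern hemisphere.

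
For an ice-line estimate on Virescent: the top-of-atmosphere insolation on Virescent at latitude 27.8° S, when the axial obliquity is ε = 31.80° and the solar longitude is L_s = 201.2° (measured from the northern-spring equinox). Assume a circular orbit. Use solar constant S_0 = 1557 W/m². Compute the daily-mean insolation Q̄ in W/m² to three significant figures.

Solar declination: sin δ = sin ε · sin L_s = sin 31.80° × sin 201.2° = -0.19056, so δ = -10.985°.
cos h₀ = −tan(-27.8°) tan(-10.985°) = -0.1023, h₀ = 1.6733 rad.
Bracket: h₀ sin ϕ sin δ + cos ϕ cos δ sin h₀ = 1.6733×-0.46639×-0.19056 + 0.88458×0.98168×0.99475 = 0.148715 + 0.863816 = 1.012531.
Q̄ = (S_0/π) × [bracket] = (1557/π) × 1.012531 = 501.8 W/m².

Q̄ ≈ 502 W/m²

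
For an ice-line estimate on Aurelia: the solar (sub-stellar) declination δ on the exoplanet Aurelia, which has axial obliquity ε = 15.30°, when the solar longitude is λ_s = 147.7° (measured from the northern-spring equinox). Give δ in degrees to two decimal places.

sin δ = sin ε · sin λ_s = sin 15.30° × sin 147.7° = 0.141001.
δ = arcsin(0.141001) = +8.11°.

δ = +8.11°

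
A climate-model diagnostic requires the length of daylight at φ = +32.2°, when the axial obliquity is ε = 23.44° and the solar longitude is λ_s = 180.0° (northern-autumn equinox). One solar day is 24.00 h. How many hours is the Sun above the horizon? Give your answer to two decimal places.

Solar declination: sin δ = sin ε · sin λ_s = sin 23.44° × sin 180.0° = 0.00000, so δ = +0.000°.
cos H₀ = −tan φ · tan δ = −tan(+32.2°) × tan(+0.000°) = -0.0000, so H₀ = 1.5708 rad = 90.00°.
Daylight = 2H₀/(2π) × 24.00 h = (1.5708/π) × 24.00 = 12.00 h.

12.00 h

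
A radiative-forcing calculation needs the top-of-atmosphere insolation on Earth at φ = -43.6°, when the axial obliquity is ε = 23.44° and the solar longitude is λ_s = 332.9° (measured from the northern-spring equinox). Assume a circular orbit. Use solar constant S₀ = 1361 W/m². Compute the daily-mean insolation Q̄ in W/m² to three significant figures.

Solar declination: sin δ = sin ε · sin λ_s = sin 23.44° × sin 332.9° = -0.18121, so δ = -10.440°.
cos H₀ = −tan(-43.6°) tan(-10.440°) = -0.1755, H₀ = 1.7472 rad.
Bracket: H₀ sin φ sin δ + cos φ cos δ sin H₀ = 1.7472×-0.68962×-0.18121 + 0.72417×0.98344×0.98448 = 0.218341 + 0.701125 = 0.919466.
Q̄ = (S₀/π) × [bracket] = (1361/π) × 0.919466 = 398.3 W/m².

Q̄ ≈ 398 W/m²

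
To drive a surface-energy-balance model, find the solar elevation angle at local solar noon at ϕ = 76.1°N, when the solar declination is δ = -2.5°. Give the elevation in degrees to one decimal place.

11.4°

At local noon the hour angle is zero, so the zenith angle equals |ϕ − δ| = |+76.1° − (-2.500°)| = 78.600°.
Elevation = 90° − 78.600° = 11.4°.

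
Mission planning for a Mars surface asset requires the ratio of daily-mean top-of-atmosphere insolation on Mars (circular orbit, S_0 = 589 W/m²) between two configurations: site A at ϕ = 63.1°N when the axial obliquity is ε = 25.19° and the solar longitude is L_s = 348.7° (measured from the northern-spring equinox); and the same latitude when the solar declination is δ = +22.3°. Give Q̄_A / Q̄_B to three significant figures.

— Configuration A (ϕ=+63.1°):
Solar declination: sin δ = sin ε · sin L_s = sin 25.19° × sin 348.7° = -0.08340, so δ = -4.784°.
cos h₀ = −tan(+63.1°) tan(-4.784°) = 0.1650, h₀ = 1.4051 rad.
Bracket: h₀ sin ϕ sin δ + cos ϕ cos δ sin h₀ = 1.4051×0.89180×-0.08340 + 0.45243×0.99652×0.98630 = -0.104506 + 0.444679 = 0.340173.
Q̄ = (S_0/π) × [bracket] = (589/π) × 0.340173 = 63.777 W/m².
— Configuration B (ϕ=+63.1°):
cos h₀ = −tan(+63.1°) tan(+22.300°) = -0.8084, h₀ = 2.5122 rad.
Bracket: h₀ sin ϕ sin δ + cos ϕ cos δ sin h₀ = 2.5122×0.89180×0.37946 + 0.45243×0.92521×0.58862 = 0.850135 + 0.246392 = 1.096527.
Q̄ = (S_0/π) × [bracket] = (589/π) × 1.096527 = 205.58 W/m².
Ratio Q̄_A / Q̄_B = 63.777 / 205.58 = 0.3102.

Q̄_A / Q̄_B ≈ 0.310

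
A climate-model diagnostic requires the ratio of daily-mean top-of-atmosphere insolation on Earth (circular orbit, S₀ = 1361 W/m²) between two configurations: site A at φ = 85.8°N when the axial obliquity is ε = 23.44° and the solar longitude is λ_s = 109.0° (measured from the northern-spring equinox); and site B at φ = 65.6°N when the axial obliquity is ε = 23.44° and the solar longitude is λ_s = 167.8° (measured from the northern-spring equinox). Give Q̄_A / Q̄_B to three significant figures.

— Configuration A (φ=+85.8°):
Solar declination: sin δ = sin ε · sin λ_s = sin 23.44° × sin 109.0° = 0.37612, so δ = +22.093°.
cos H₀ = −tan(+85.8°) tan(+22.093°) = -5.5276 ≤ −1 ⇒ polar day, H₀ = π.
Bracket: H₀ sin φ sin δ + cos φ cos δ sin H₀ = 3.1416×0.99731×0.37612 + 0.07324×0.92657×0.00000 = 1.178440 + 0.000000 = 1.178440.
Q̄ = (S₀/π) × [bracket] = (1361/π) × 1.178440 = 510.52 W/m².
— Configuration B (φ=+65.6°):
Solar declination: sin δ = sin ε · sin λ_s = sin 23.44° × sin 167.8° = 0.08406, so δ = +4.822°.
cos H₀ = −tan(+65.6°) tan(+4.822°) = -0.1860, H₀ = 1.7579 rad.
Bracket: H₀ sin φ sin δ + cos φ cos δ sin H₀ = 1.7579×0.91068×0.08406 + 0.41310×0.99646×0.98255 = 0.134570 + 0.404455 = 0.539025.
Q̄ = (S₀/π) × [bracket] = (1361/π) × 0.539025 = 233.52 W/m².
Ratio Q̄_A / Q̄_B = 510.52 / 233.52 = 2.186.

Q̄_A / Q̄_B ≈ 2.19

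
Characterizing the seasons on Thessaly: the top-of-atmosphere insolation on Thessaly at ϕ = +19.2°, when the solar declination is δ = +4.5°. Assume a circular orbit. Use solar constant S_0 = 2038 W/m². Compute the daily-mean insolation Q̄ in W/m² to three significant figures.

cos h₀ = −tan(+19.2°) tan(+4.500°) = -0.0274, h₀ = 1.5982 rad.
Bracket: h₀ sin ϕ sin δ + cos ϕ cos δ sin h₀ = 1.5982×0.32887×0.07846 + 0.94438×0.99692×0.99962 = 0.041239 + 0.941114 = 0.982353.
Q̄ = (S_0/π) × [bracket] = (2038/π) × 0.982353 = 637.3 W/m².

Q̄ ≈ 637 W/m²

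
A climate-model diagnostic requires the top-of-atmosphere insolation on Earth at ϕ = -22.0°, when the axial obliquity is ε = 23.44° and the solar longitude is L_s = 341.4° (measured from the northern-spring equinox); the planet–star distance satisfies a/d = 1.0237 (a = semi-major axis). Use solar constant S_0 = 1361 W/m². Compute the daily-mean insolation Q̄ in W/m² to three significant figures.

Q̄ ≈ 452 W/m²

Solar declination: sin δ = sin ε · sin L_s = sin 23.44° × sin 341.4° = -0.12688, so δ = -7.289°.
cos h₀ = −tan(-22.0°) tan(-7.289°) = -0.0517, h₀ = 1.6225 rad.
Bracket: h₀ sin ϕ sin δ + cos ϕ cos δ sin h₀ = 1.6225×-0.37461×-0.12688 + 0.92718×0.99192×0.99866 = 0.077118 + 0.918456 = 0.995574.
Inverse-square distance factor (a/d)² = 1.0237² = 1.047962.
Q̄ = (S_0/π) × 1.047962 × [bracket] = (1361/π) × 1.047962 × 0.995574 = 452.0 W/m².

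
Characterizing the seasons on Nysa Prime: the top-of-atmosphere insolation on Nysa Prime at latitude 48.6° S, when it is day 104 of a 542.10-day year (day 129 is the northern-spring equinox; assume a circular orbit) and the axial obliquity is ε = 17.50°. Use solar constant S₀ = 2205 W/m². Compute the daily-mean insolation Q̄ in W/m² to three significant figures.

Solar longitude: λ_s = 360° × (104 − 129)/542.10 = -16.602°, i.e. -16.602° + 360° = 343.398°.
sin δ = sin 17.50° × sin 343.398° = -0.08592, so δ = -4.929°.
cos H₀ = −tan(-48.6°) tan(-4.929°) = -0.0978, H₀ = 1.6688 rad.
Bracket: H₀ sin φ sin δ + cos φ cos δ sin H₀ = 1.6688×-0.75011×-0.08592 + 0.66131×0.99630×0.99520 = 0.107553 + 0.655701 = 0.763254.
Q̄ = (S₀/π) × [bracket] = (2205/π) × 0.763254 = 535.7 W/m².

Q̄ ≈ 536 W/m²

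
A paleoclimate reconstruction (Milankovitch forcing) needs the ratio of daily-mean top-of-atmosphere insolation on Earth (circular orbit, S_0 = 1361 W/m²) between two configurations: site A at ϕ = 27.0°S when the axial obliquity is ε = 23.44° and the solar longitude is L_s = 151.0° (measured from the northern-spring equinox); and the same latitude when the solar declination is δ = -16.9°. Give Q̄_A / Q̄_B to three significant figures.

Q̄_A / Q̄_B ≈ 0.693

— Configuration A (ϕ=-27.0°):
Solar declination: sin δ = sin ε · sin L_s = sin 23.44° × sin 151.0° = 0.19285, so δ = +11.119°.
cos h₀ = −tan(-27.0°) tan(+11.119°) = 0.1001, h₀ = 1.4705 rad.
Bracket: h₀ sin ϕ sin δ + cos ϕ cos δ sin h₀ = 1.4705×-0.45399×0.19285 + 0.89101×0.98123×0.99497 = -0.128745 + 0.869888 = 0.741143.
Q̄ = (S_0/π) × [bracket] = (1361/π) × 0.741143 = 321.08 W/m².
— Configuration B (ϕ=-27.0°):
cos h₀ = −tan(-27.0°) tan(-16.900°) = -0.1548, h₀ = 1.7262 rad.
Bracket: h₀ sin ϕ sin δ + cos ϕ cos δ sin h₀ = 1.7262×-0.45399×-0.29070 + 0.89101×0.95681×0.98794 = 0.227815 + 0.842246 = 1.070061.
Q̄ = (S_0/π) × [bracket] = (1361/π) × 1.070061 = 463.57 W/m².
Ratio Q̄_A / Q̄_B = 321.08 / 463.57 = 0.6926.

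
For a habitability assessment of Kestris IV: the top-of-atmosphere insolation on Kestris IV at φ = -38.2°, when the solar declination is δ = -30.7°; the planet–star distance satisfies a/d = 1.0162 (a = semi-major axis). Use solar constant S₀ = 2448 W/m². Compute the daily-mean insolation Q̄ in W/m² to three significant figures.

cos H₀ = −tan(-38.2°) tan(-30.700°) = -0.4672, H₀ = 2.0570 rad.
Bracket: H₀ sin φ sin δ + cos φ cos δ sin H₀ = 2.0570×-0.61841×-0.51054 + 0.78586×0.85985×0.88413 = 0.649442 + 0.597426 = 1.246868.
Inverse-square distance factor (a/d)² = 1.0162² = 1.032662.
Q̄ = (S₀/π) × 1.032662 × [bracket] = (2448/π) × 1.032662 × 1.246868 = 1003 W/m².

Q̄ ≈ 1.00e+03 W/m²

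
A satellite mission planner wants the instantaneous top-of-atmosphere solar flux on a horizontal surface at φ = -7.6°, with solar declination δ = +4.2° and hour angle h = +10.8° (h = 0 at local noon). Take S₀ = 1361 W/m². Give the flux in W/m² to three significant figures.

1.31e+03 W/m²

cos θ_z = sin φ sin δ + cos φ cos δ cos h = -0.009686 + 0.971044 = 0.961358.
Flux = S₀ · cos θ_z = 1361 × 0.961358 = 1308 W/m².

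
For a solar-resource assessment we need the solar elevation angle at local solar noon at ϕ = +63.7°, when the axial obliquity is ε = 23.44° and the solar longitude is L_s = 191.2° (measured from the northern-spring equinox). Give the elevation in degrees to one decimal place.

21.9°

Solar declination: sin δ = sin ε · sin L_s = sin 23.44° × sin 191.2° = -0.07726, so δ = -4.431°.
At local noon the hour angle is zero, so the zenith angle equals |ϕ − δ| = |+63.7° − (-4.431°)| = 68.131°.
Elevation = 90° − 68.131° = 21.9°.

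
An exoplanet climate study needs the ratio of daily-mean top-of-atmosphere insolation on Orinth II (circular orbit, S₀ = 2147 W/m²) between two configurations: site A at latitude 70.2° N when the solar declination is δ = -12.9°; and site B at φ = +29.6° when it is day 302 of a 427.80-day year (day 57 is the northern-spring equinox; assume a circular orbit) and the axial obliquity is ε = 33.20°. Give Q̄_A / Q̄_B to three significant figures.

Q̄_A / Q̄_B ≈ 0.105

— Configuration A (φ=+70.2°):
cos H₀ = −tan(+70.2°) tan(-12.900°) = 0.6362, H₀ = 0.8813 rad.
Bracket: H₀ sin φ sin δ + cos φ cos δ sin H₀ = 0.8813×0.94088×-0.22325 + 0.33874×0.97476×0.77156 = -0.185118 + 0.254762 = 0.069644.
Q̄ = (S₀/π) × [bracket] = (2147/π) × 0.069644 = 47.595 W/m².
— Configuration B (φ=+29.6°):
Solar longitude: λ_s = 360° × (302 − 57)/427.80 = 206.171°.
sin δ = sin 33.20° × sin 206.171° = -0.24150, so δ = -13.975°.
cos H₀ = −tan(+29.6°) tan(-13.975°) = 0.1414, H₀ = 1.4289 rad.
Bracket: H₀ sin φ sin δ + cos φ cos δ sin H₀ = 1.4289×0.49394×-0.24150 + 0.86949×0.97040×0.98996 = -0.170448 + 0.835282 = 0.664834.
Q̄ = (S₀/π) × [bracket] = (2147/π) × 0.664834 = 454.36 W/m².
Ratio Q̄_A / Q̄_B = 47.595 / 454.36 = 0.1048.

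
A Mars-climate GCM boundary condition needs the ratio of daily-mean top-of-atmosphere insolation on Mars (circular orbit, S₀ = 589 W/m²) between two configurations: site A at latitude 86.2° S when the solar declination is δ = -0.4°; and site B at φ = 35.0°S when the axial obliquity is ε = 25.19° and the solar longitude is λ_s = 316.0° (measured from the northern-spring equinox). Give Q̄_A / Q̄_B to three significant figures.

Q̄_A / Q̄_B ≈ 0.0727

— Configuration A (φ=-86.2°):
cos H₀ = −tan(-86.2°) tan(-0.400°) = -0.1051, H₀ = 1.6761 rad.
Bracket: H₀ sin φ sin δ + cos φ cos δ sin H₀ = 1.6761×-0.99780×-0.00698 + 0.06627×0.99998×0.99446 = 0.011673 + 0.065902 = 0.077575.
Q̄ = (S₀/π) × [bracket] = (589/π) × 0.077575 = 14.544 W/m².
— Configuration B (φ=-35.0°):
Solar declination: sin δ = sin ε · sin λ_s = sin 25.19° × sin 316.0° = -0.29566, so δ = -17.197°.
cos H₀ = −tan(-35.0°) tan(-17.197°) = -0.2167, H₀ = 1.7892 rad.
Bracket: H₀ sin φ sin δ + cos φ cos δ sin H₀ = 1.7892×-0.57358×-0.29566 + 0.81915×0.95529×0.97624 = 0.303421 + 0.763933 = 1.067354.
Q̄ = (S₀/π) × [bracket] = (589/π) × 1.067354 = 200.11 W/m².
Ratio Q̄_A / Q̄_B = 14.544 / 200.11 = 0.07268.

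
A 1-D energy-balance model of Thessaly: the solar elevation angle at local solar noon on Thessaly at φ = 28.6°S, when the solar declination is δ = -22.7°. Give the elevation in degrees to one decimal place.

84.1°

At local noon the hour angle is zero, so the zenith angle equals |φ − δ| = |-28.6° − (-22.700°)| = 5.900°.
Elevation = 90° − 5.900° = 84.1°.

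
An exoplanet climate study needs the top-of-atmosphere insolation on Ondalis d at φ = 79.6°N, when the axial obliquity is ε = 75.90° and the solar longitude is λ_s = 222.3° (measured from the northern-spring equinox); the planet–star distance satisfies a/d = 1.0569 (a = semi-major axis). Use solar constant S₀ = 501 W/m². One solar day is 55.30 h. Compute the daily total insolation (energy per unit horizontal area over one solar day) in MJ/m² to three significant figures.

0.00 MJ/m²

Solar declination: sin δ = sin ε · sin λ_s = sin 75.90° × sin 222.3° = -0.65274, so δ = -40.748°.
cos H₀ = −tan(+79.6°) tan(-40.748°) = 4.6945 ≥ 1 ⇒ polar night, H₀ = 0 and Q̄ = 0.
Inverse-square distance factor (a/d)² = 1.0569² = 1.117038.
Daily total = Q̄ × 55.30 h × 3600 s/h = 0.00 MJ/m².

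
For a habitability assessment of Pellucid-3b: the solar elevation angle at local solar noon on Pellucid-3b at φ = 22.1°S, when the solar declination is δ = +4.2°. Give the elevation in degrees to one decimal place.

63.7°

At local noon the hour angle is zero, so the zenith angle equals |φ − δ| = |-22.1° − (+4.200°)| = 26.300°.
Elevation = 90° − 26.300° = 63.7°.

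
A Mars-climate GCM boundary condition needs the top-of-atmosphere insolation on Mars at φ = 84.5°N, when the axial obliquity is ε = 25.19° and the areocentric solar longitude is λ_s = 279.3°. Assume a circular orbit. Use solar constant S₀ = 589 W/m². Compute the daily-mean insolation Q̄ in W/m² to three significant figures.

sin δ = sin 25.19° × sin 279.3° = -0.42003, so δ = -24.836°.
cos H₀ = −tan(+84.5°) tan(-24.836°) = 4.8067 ≥ 1 ⇒ polar night, H₀ = 0 and Q̄ = 0.

Q̄ ≈ 0.00 W/m²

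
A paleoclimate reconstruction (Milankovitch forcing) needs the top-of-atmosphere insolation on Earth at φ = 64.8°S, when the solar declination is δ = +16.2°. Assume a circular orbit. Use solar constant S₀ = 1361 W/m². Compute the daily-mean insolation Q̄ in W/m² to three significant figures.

cos H₀ = −tan(-64.8°) tan(+16.200°) = 0.6174, H₀ = 0.9054 rad.
Bracket: H₀ sin φ sin δ + cos φ cos δ sin H₀ = 0.9054×-0.90483×0.27899 + 0.42578×0.96029×0.78665 = -0.228558 + 0.321639 = 0.093081.
Q̄ = (S₀/π) × [bracket] = (1361/π) × 0.093081 = 40.32 W/m².

Q̄ ≈ 40.3 W/m²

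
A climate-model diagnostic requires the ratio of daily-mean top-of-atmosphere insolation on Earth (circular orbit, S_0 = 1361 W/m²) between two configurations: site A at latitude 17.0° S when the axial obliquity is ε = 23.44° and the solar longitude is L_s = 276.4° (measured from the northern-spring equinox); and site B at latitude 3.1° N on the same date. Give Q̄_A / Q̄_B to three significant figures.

Q̄_A / Q̄_B ≈ 1.21

— Configuration A (ϕ=-17.0°):
Solar declination: sin δ = sin ε · sin L_s = sin 23.44° × sin 276.4° = -0.39531, so δ = -23.285°.
cos h₀ = −tan(-17.0°) tan(-23.285°) = -0.1316, h₀ = 1.7028 rad.
Bracket: h₀ sin ϕ sin δ + cos ϕ cos δ sin h₀ = 1.7028×-0.29237×-0.39531 + 0.95630×0.91855×0.99131 = 0.196804 + 0.870776 = 1.067580.
Q̄ = (S_0/π) × [bracket] = (1361/π) × 1.067580 = 462.50 W/m².
— Configuration B (ϕ=+3.1°):
cos h₀ = −tan(+3.1°) tan(-23.285°) = 0.0233, h₀ = 1.5475 rad.
Bracket: h₀ sin ϕ sin δ + cos ϕ cos δ sin h₀ = 1.5475×0.05408×-0.39531 + 0.99854×0.91855×0.99973 = -0.033083 + 0.916961 = 0.883878.
Q̄ = (S_0/π) × [bracket] = (1361/π) × 0.883878 = 382.91 W/m².
Ratio Q̄_A / Q̄_B = 462.50 / 382.91 = 1.208.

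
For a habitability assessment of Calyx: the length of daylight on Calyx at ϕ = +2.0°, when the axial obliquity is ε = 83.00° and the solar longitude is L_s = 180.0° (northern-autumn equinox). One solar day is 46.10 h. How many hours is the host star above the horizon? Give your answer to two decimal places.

Solar declination: sin δ = sin ε · sin L_s = sin 83.00° × sin 180.0° = 0.00000, so δ = +0.000°.
cos h₀ = −tan ϕ · tan δ = −tan(+2.0°) × tan(+0.000°) = -0.0000, so h₀ = 1.5708 rad = 90.00°.
Daylight = 2h₀/(2π) × 46.10 h = (1.5708/π) × 46.10 = 23.05 h.

23.05 h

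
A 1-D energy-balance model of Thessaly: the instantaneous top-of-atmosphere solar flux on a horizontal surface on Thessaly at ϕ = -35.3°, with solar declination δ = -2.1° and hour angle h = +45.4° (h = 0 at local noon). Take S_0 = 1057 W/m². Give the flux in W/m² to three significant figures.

cos θ_z = sin ϕ sin δ + cos ϕ cos δ cos h = 0.021175 + 0.572669 = 0.593844.
Flux = S_0 · cos θ_z = 1057 × 0.593844 = 627.7 W/m².

628 W/m²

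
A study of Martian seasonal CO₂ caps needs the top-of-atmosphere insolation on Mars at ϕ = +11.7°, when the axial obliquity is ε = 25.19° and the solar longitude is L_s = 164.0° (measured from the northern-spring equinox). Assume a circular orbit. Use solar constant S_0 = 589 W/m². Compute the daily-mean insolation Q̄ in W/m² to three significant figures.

Solar declination: sin δ = sin ε · sin L_s = sin 25.19° × sin 164.0° = 0.11732, so δ = +6.737°.
cos h₀ = −tan(+11.7°) tan(+6.737°) = -0.0245, h₀ = 1.5953 rad.
Bracket: h₀ sin ϕ sin δ + cos ϕ cos δ sin h₀ = 1.5953×0.20279×0.11732 + 0.97922×0.99309×0.99970 = 0.037954 + 0.972162 = 1.010116.
Q̄ = (S_0/π) × [bracket] = (589/π) × 1.010116 = 189.4 W/m².

Q̄ ≈ 189 W/m²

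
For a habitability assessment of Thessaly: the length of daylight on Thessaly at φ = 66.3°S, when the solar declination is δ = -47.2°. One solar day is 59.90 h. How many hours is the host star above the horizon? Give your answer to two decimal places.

59.90 h

Sunrise equation: cos H₀ = −tan φ · tan δ = -2.4601 ≤ −1, so the host star never sets (polar day) and H₀ = π.
Daylight = 2H₀/(2π) × 59.90 h = (3.1416/π) × 59.90 = 59.90 h.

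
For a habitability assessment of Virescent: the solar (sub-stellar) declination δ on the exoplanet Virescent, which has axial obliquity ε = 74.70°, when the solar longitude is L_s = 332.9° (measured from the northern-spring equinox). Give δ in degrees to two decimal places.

sin δ = sin ε · sin L_s = sin 74.70° × sin 332.9° = -0.439399.
δ = arcsin(-0.439399) = -26.07°.

δ = -26.07°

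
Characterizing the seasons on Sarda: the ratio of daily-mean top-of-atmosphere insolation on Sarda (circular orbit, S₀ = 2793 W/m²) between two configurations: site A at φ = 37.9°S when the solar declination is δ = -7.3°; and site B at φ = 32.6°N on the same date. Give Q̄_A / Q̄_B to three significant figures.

Q̄_A / Q̄_B ≈ 1.24

— Configuration A (φ=-37.9°):
cos H₀ = −tan(-37.9°) tan(-7.300°) = -0.0997, H₀ = 1.6707 rad.
Bracket: H₀ sin φ sin δ + cos φ cos δ sin H₀ = 1.6707×-0.61429×-0.12706 + 0.78908×0.99189×0.99501 = 0.130401 + 0.778775 = 0.909176.
Q̄ = (S₀/π) × [bracket] = (2793/π) × 0.909176 = 808.29 W/m².
— Configuration B (φ=+32.6°):
cos H₀ = −tan(+32.6°) tan(-7.300°) = 0.0819, H₀ = 1.4888 rad.
Bracket: H₀ sin φ sin δ + cos φ cos δ sin H₀ = 1.4888×0.53877×-0.12706 + 0.84245×0.99189×0.99664 = -0.101917 + 0.832810 = 0.730893.
Q̄ = (S₀/π) × [bracket] = (2793/π) × 0.730893 = 649.79 W/m².
Ratio Q̄_A / Q̄_B = 808.29 / 649.79 = 1.244.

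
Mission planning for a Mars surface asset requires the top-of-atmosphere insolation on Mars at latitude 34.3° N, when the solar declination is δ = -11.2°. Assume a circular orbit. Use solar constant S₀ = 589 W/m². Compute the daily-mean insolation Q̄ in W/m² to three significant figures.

Q̄ ≈ 121 W/m²

cos H₀ = −tan(+34.3°) tan(-11.200°) = 0.1351, H₀ = 1.4353 rad.
Bracket: H₀ sin φ sin δ + cos φ cos δ sin H₀ = 1.4353×0.56353×-0.19423 + 0.82610×0.98096×0.99084 = -0.157100 + 0.802948 = 0.645848.
Q̄ = (S₀/π) × [bracket] = (589/π) × 0.645848 = 121.1 W/m².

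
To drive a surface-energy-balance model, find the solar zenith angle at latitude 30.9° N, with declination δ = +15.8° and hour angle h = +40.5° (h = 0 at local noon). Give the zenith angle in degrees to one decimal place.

θ_z = 39.9°

cos θ_z = sin φ sin δ + cos φ cos δ cos h = 0.139827 + 0.627826 = 0.767653.
θ_z = arccos(0.767653) = 39.9°.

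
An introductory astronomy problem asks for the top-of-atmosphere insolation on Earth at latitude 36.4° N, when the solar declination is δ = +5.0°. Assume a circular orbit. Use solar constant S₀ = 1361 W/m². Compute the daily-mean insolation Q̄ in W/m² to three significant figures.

Q̄ ≈ 383 W/m²

cos H₀ = −tan(+36.4°) tan(+5.000°) = -0.0645, H₀ = 1.6353 rad.
Bracket: H₀ sin φ sin δ + cos φ cos δ sin H₀ = 1.6353×0.59342×0.08716 + 0.80489×0.99619×0.99792 = 0.084582 + 0.800156 = 0.884738.
Q̄ = (S₀/π) × [bracket] = (1361/π) × 0.884738 = 383.3 W/m².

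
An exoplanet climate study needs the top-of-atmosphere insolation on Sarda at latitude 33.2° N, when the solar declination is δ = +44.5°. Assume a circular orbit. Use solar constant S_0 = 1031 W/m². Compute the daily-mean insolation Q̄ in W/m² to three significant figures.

Q̄ ≈ 436 W/m²

cos h₀ = −tan(+33.2°) tan(+44.500°) = -0.6431, h₀ = 2.2693 rad.
Bracket: h₀ sin ϕ sin δ + cos ϕ cos δ sin h₀ = 2.2693×0.54756×0.70091 + 0.83676×0.71325×0.76582 = 0.870935 + 0.457056 = 1.327991.
Q̄ = (S_0/π) × [bracket] = (1031/π) × 1.327991 = 435.8 W/m².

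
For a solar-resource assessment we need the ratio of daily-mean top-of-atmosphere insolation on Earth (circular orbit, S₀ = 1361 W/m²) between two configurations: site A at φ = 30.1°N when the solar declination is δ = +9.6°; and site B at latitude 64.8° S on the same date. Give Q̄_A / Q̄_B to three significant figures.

Q̄_A / Q̄_B ≈ 4.70

— Configuration A (φ=+30.1°):
cos H₀ = −tan(+30.1°) tan(+9.600°) = -0.0980, H₀ = 1.6690 rad.
Bracket: H₀ sin φ sin δ + cos φ cos δ sin H₀ = 1.6690×0.50151×0.16677 + 0.86515×0.98600×0.99518 = 0.139590 + 0.848926 = 0.988516.
Q̄ = (S₀/π) × [bracket] = (1361/π) × 0.988516 = 428.24 W/m².
— Configuration B (φ=-64.8°):
cos H₀ = −tan(-64.8°) tan(+9.600°) = 0.3594, H₀ = 1.2031 rad.
Bracket: H₀ sin φ sin δ + cos φ cos δ sin H₀ = 1.2031×-0.90483×0.16677 + 0.42578×0.98600×0.93317 = -0.181546 + 0.391763 = 0.210217.
Q̄ = (S₀/π) × [bracket] = (1361/π) × 0.210217 = 91.070 W/m².
Ratio Q̄_A / Q̄_B = 428.24 / 91.070 = 4.702.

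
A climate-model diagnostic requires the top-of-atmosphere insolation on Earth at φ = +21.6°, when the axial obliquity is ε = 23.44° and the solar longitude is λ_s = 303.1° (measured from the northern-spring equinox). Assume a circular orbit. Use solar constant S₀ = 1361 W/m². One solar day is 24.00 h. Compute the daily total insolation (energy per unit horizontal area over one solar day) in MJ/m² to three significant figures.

Solar declination: sin δ = sin ε · sin λ_s = sin 23.44° × sin 303.1° = -0.33323, so δ = -19.465°.
cos H₀ = −tan(+21.6°) tan(-19.465°) = 0.1399, H₀ = 1.4304 rad.
Bracket: H₀ sin φ sin δ + cos φ cos δ sin H₀ = 1.4304×0.36812×-0.33323 + 0.92978×0.94284×0.99016 = -0.175465 + 0.868008 = 0.692543.
Q̄ = (S₀/π) × [bracket] = (1361/π) × 0.692543 = 300.02 W/m².
Daily total = Q̄ × 24.00 h × 3600 s/h = 300.02 × 24.00 × 3600 / 10⁶ = 25.92 MJ/m².

25.9 MJ/m²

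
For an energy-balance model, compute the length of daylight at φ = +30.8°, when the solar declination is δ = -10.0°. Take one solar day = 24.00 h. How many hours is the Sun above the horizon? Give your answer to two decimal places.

11.20 h

cos H₀ = −tan φ · tan δ = −tan(+30.8°) × tan(-10.000°) = 0.1051, so H₀ = 1.4655 rad = 83.97°.
Daylight = 2H₀/(2π) × 24.00 h = (1.4655/π) × 24.00 = 11.20 h.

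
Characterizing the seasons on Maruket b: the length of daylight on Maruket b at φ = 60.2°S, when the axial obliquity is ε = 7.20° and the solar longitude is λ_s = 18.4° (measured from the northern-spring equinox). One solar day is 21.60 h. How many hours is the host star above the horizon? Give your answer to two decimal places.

Solar declination: sin δ = sin ε · sin λ_s = sin 7.20° × sin 18.4° = 0.03956, so δ = +2.267°.
cos H₀ = −tan φ · tan δ = −tan(-60.2°) × tan(+2.267°) = 0.0691, so H₀ = 1.5016 rad = 86.04°.
Daylight = 2H₀/(2π) × 21.60 h = (1.5016/π) × 21.60 = 10.32 h.

10.32 h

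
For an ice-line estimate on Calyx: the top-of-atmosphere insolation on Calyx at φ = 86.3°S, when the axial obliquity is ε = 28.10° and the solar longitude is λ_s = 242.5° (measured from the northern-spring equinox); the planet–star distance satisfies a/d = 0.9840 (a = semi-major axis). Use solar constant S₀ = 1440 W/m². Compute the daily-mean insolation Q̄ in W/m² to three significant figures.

Solar declination: sin δ = sin ε · sin λ_s = sin 28.10° × sin 242.5° = -0.41779, so δ = -24.695°.
cos H₀ = −tan(-86.3°) tan(-24.695°) = -7.1110 ≤ −1 ⇒ polar day, H₀ = π.
Bracket: H₀ sin φ sin δ + cos φ cos δ sin H₀ = 3.1416×-0.99792×-0.41779 + 0.06453×0.90854×0.00000 = 1.309799 + 0.000000 = 1.309799.
Inverse-square distance factor (a/d)² = 0.9840² = 0.968256.
Q̄ = (S₀/π) × 0.968256 × [bracket] = (1440/π) × 0.968256 × 1.309799 = 581.3 W/m².

Q̄ ≈ 581 W/m²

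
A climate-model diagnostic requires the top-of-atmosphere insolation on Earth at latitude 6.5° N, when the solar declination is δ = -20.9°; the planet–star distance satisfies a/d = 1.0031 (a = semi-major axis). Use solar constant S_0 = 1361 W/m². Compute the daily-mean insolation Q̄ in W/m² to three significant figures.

cos h₀ = −tan(+6.5°) tan(-20.900°) = 0.0435, h₀ = 1.5273 rad.
Bracket: h₀ sin ϕ sin δ + cos ϕ cos δ sin h₀ = 1.5273×0.11320×-0.35674 + 0.99357×0.93420×0.99905 = -0.061677 + 0.927311 = 0.865634.
Inverse-square distance factor (a/d)² = 1.0031² = 1.006210.
Q̄ = (S_0/π) × 1.006210 × [bracket] = (1361/π) × 1.006210 × 0.865634 = 377.3 W/m².

Q̄ ≈ 377 W/m²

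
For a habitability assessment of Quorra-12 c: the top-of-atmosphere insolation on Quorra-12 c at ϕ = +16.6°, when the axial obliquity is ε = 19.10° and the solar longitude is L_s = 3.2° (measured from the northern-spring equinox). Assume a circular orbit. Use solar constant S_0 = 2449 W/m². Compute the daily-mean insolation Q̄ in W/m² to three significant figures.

Q̄ ≈ 753 W/m²

Solar declination: sin δ = sin ε · sin L_s = sin 19.10° × sin 3.2° = 0.01827, so δ = +1.047°.
cos h₀ = −tan(+16.6°) tan(+1.047°) = -0.0054, h₀ = 1.5762 rad.
Bracket: h₀ sin ϕ sin δ + cos ϕ cos δ sin h₀ = 1.5762×0.28569×0.01827 + 0.95832×0.99983×0.99999 = 0.008227 + 0.958148 = 0.966375.
Q̄ = (S_0/π) × [bracket] = (2449/π) × 0.966375 = 753.3 W/m².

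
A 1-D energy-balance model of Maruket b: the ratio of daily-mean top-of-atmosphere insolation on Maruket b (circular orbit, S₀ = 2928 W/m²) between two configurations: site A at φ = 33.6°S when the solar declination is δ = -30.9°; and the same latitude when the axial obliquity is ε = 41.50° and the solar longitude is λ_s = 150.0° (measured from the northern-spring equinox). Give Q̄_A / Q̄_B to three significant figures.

— Configuration A (φ=-33.6°):
cos H₀ = −tan(-33.6°) tan(-30.900°) = -0.3976, H₀ = 1.9797 rad.
Bracket: H₀ sin φ sin δ + cos φ cos δ sin H₀ = 1.9797×-0.55339×-0.51354 + 0.83292×0.85806×0.91754 = 0.562607 + 0.655762 = 1.218369.
Q̄ = (S₀/π) × [bracket] = (2928/π) × 1.218369 = 1135.5 W/m².
— Configuration B (φ=-33.6°):
Solar declination: sin δ = sin ε · sin λ_s = sin 41.50° × sin 150.0° = 0.33131, so δ = +19.348°.
cos H₀ = −tan(-33.6°) tan(+19.348°) = 0.2333, H₀ = 1.3353 rad.
Bracket: H₀ sin φ sin δ + cos φ cos δ sin H₀ = 1.3353×-0.55339×0.33131 + 0.83292×0.94352×0.97241 = -0.244819 + 0.764194 = 0.519375.
Q̄ = (S₀/π) × [bracket] = (2928/π) × 0.519375 = 484.06 W/m².
Ratio Q̄_A / Q̄_B = 1135.5 / 484.06 = 2.346.

Q̄_A / Q̄_B ≈ 2.35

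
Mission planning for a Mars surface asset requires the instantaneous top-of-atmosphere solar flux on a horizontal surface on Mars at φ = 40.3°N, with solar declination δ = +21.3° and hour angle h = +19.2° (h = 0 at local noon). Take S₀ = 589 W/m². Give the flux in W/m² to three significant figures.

cos θ_z = sin φ sin δ + cos φ cos δ cos h = 0.234947 + 0.671047 = 0.905994.
Flux = S₀ · cos θ_z = 589 × 0.905994 = 533.6 W/m².

534 W/m²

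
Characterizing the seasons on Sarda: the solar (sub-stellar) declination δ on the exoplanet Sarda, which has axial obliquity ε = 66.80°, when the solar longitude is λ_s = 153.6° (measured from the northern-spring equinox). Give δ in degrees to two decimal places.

sin δ = sin ε · sin λ_s = sin 66.80° × sin 153.6° = 0.408680.
δ = arcsin(0.408680) = +24.12°.

δ = +24.12°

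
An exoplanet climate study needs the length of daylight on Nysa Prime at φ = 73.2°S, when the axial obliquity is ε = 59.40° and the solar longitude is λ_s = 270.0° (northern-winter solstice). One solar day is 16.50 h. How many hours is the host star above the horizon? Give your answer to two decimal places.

16.50 h

Solar declination: sin δ = sin ε · sin λ_s = sin 59.40° × sin 270.0° = -0.86074, so δ = -59.400°.
Sunrise equation: cos H₀ = −tan φ · tan δ = -5.6006 ≤ −1, so the host star never sets (polar day) and H₀ = π.
Daylight = 2H₀/(2π) × 16.50 h = (3.1416/π) × 16.50 = 16.50 h.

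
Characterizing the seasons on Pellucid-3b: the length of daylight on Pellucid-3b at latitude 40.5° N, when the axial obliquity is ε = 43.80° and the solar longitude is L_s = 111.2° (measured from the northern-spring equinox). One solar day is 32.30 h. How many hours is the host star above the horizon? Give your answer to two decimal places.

Solar declination: sin δ = sin ε · sin L_s = sin 43.80° × sin 111.2° = 0.64530, so δ = +40.188°.
cos h₀ = −tan ϕ · tan δ = −tan(+40.5°) × tan(+40.188°) = -0.7215, so h₀ = 2.3767 rad = 136.17°.
Daylight = 2h₀/(2π) × 32.30 h = (2.3767/π) × 32.30 = 24.44 h.

24.44 h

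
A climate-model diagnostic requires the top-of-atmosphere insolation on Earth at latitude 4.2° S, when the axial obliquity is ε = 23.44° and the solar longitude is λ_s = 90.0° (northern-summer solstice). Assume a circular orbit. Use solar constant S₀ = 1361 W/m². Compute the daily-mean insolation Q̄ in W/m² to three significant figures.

Q̄ ≈ 377 W/m²

Solar declination: sin δ = sin ε · sin λ_s = sin 23.44° × sin 90.0° = 0.39779, so δ = +23.440°.
cos H₀ = −tan(-4.2°) tan(+23.440°) = 0.0318, H₀ = 1.5390 rad.
Bracket: H₀ sin φ sin δ + cos φ cos δ sin H₀ = 1.5390×-0.07324×0.39779 + 0.99731×0.91748×0.99949 = -0.044837 + 0.914545 = 0.869708.
Q̄ = (S₀/π) × [bracket] = (1361/π) × 0.869708 = 376.8 W/m².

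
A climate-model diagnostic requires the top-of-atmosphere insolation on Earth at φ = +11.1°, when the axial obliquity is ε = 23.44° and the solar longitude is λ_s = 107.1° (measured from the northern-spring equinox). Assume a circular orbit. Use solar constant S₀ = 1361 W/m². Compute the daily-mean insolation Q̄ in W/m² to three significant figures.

Solar declination: sin δ = sin ε · sin λ_s = sin 23.44° × sin 107.1° = 0.38020, so δ = +22.346°.
cos H₀ = −tan(+11.1°) tan(+22.346°) = -0.0806, H₀ = 1.6515 rad.
Bracket: H₀ sin φ sin δ + cos φ cos δ sin H₀ = 1.6515×0.19252×0.38020 + 0.98129×0.92490×0.99674 = 0.120883 + 0.904636 = 1.025519.
Q̄ = (S₀/π) × [bracket] = (1361/π) × 1.025519 = 444.3 W/m².

Q̄ ≈ 444 W/m²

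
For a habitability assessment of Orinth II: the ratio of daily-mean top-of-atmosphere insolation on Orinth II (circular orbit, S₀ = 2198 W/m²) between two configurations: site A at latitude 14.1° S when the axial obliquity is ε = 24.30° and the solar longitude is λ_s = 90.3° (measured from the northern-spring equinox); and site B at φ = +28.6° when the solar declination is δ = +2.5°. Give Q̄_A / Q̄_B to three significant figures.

Q̄_A / Q̄_B ≈ 0.804

— Configuration A (φ=-14.1°):
Solar declination: sin δ = sin ε · sin λ_s = sin 24.30° × sin 90.3° = 0.41151, so δ = +24.300°.
cos H₀ = −tan(-14.1°) tan(+24.300°) = 0.1134, H₀ = 1.4571 rad.
Bracket: H₀ sin φ sin δ + cos φ cos δ sin H₀ = 1.4571×-0.24362×0.41151 + 0.96987×0.91141×0.99355 = -0.146077 + 0.878248 = 0.732171.
Q̄ = (S₀/π) × [bracket] = (2198/π) × 0.732171 = 512.26 W/m².
— Configuration B (φ=+28.6°):
cos H₀ = −tan(+28.6°) tan(+2.500°) = -0.0238, H₀ = 1.5946 rad.
Bracket: H₀ sin φ sin δ + cos φ cos δ sin H₀ = 1.5946×0.47869×0.04362 + 0.87798×0.99905×0.99972 = 0.033296 + 0.876900 = 0.910196.
Q̄ = (S₀/π) × [bracket] = (2198/π) × 0.910196 = 636.81 W/m².
Ratio Q̄_A / Q̄_B = 512.26 / 636.81 = 0.8044.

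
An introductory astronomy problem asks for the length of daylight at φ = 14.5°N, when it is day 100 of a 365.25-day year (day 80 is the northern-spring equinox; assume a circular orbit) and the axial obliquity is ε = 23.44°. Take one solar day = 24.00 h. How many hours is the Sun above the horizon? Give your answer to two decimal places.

12.27 h

Solar longitude: λ_s = 360° × (100 − 80)/365.25 = 19.713°.
sin δ = sin 23.44° × sin 19.713° = 0.13417, so δ = +7.711°.
cos H₀ = −tan φ · tan δ = −tan(+14.5°) × tan(+7.711°) = -0.0350, so H₀ = 1.6058 rad = 92.01°.
Daylight = 2H₀/(2π) × 24.00 h = (1.6058/π) × 24.00 = 12.27 h.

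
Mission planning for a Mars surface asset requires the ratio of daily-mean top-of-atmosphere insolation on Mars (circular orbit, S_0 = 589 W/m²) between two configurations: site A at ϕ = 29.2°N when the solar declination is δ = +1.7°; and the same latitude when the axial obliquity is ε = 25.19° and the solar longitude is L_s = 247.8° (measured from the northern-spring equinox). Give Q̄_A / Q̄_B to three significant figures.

— Configuration A (ϕ=+29.2°):
cos h₀ = −tan(+29.2°) tan(+1.700°) = -0.0166, h₀ = 1.5874 rad.
Bracket: h₀ sin ϕ sin δ + cos ϕ cos δ sin h₀ = 1.5874×0.48786×0.02967 + 0.87292×0.99956×0.99986 = 0.022977 + 0.872414 = 0.895391.
Q̄ = (S_0/π) × [bracket] = (589/π) × 0.895391 = 167.87 W/m².
— Configuration B (ϕ=+29.2°):
Solar declination: sin δ = sin ε · sin L_s = sin 25.19° × sin 247.8° = -0.39407, so δ = -23.208°.
cos h₀ = −tan(+29.2°) tan(-23.208°) = 0.2396, h₀ = 1.3288 rad.
Bracket: h₀ sin ϕ sin δ + cos ϕ cos δ sin h₀ = 1.3288×0.48786×-0.39407 + 0.87292×0.91908×0.97086 = -0.255463 + 0.778905 = 0.523442.
Q̄ = (S_0/π) × [bracket] = (589/π) × 0.523442 = 98.137 W/m².
Ratio Q̄_A / Q̄_B = 167.87 / 98.137 = 1.711.

Q̄_A / Q̄_B ≈ 1.71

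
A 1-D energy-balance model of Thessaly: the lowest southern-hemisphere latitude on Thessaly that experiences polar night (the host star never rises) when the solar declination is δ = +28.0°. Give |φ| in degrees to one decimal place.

Polar night requires cos H₀ = −tan φ tan δ ≥ 1, i.e. tan φ tan δ ≤ −1.
The boundary is |tan φ| · |tan δ| = 1, so |φ| = 90° − |δ| = 90° − 28.0° = 62.0° in the southern hemisphere.

|φ| = 62.0°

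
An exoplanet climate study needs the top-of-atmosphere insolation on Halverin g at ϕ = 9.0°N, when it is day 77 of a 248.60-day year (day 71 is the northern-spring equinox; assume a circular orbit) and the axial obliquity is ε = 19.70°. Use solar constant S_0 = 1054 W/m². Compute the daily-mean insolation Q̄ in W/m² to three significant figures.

Solar longitude: L_s = 360° × (77 − 71)/248.60 = 8.689°.
sin δ = sin 19.70° × sin 8.689° = 0.05092, so δ = +2.919°.
cos h₀ = −tan(+9.0°) tan(+2.919°) = -0.0081, h₀ = 1.5789 rad.
Bracket: h₀ sin ϕ sin δ + cos ϕ cos δ sin h₀ = 1.5789×0.15643×0.05092 + 0.98769×0.99870×0.99997 = 0.012577 + 0.986376 = 0.998953.
Q̄ = (S_0/π) × [bracket] = (1054/π) × 0.998953 = 335.1 W/m².

Q̄ ≈ 335 W/m²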